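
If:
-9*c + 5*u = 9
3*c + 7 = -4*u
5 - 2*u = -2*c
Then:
No Solution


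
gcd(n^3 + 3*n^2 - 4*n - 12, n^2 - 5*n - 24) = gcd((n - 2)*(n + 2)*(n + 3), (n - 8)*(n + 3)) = n + 3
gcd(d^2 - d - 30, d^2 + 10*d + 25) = d + 5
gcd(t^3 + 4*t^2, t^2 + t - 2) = 1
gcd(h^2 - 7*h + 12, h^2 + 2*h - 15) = h - 3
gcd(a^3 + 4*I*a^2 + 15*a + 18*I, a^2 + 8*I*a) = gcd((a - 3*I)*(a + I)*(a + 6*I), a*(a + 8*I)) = 1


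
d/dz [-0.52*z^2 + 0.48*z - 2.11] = 0.48 - 1.04*z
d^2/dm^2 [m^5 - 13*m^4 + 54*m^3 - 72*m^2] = 20*m^3 - 156*m^2 + 324*m - 144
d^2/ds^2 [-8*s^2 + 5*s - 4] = -16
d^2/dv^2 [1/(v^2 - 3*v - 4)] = 2*(v^2 - 3*v - (2*v - 3)^2 - 4)/(-v^2 + 3*v + 4)^3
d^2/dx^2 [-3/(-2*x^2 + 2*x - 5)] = 12*(-2*x^2 + 2*x + 2*(2*x - 1)^2 - 5)/(2*x^2 - 2*x + 5)^3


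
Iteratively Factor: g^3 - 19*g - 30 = (g + 2)*(g^2 - 2*g - 15) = (g - 5)*(g + 2)*(g + 3)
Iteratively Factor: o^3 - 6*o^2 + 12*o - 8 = (o - 2)*(o^2 - 4*o + 4) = (o - 2)^2*(o - 2)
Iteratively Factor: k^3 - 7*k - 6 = (k + 2)*(k^2 - 2*k - 3) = (k + 1)*(k + 2)*(k - 3)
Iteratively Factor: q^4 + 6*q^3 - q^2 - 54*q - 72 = (q + 4)*(q^3 + 2*q^2 - 9*q - 18) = (q + 3)*(q + 4)*(q^2 - q - 6) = (q + 2)*(q + 3)*(q + 4)*(q - 3)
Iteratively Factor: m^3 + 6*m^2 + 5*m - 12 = (m + 3)*(m^2 + 3*m - 4) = (m - 1)*(m + 3)*(m + 4)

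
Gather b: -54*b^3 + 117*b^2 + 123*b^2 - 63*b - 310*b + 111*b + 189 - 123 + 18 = -54*b^3 + 240*b^2 - 262*b + 84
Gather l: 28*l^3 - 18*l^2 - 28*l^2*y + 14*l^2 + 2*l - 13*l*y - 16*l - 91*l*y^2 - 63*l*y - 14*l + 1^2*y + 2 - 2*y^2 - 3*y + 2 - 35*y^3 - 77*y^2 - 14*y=28*l^3 + l^2*(-28*y - 4) + l*(-91*y^2 - 76*y - 28) - 35*y^3 - 79*y^2 - 16*y + 4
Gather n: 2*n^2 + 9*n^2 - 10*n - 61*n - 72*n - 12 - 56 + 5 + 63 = 11*n^2 - 143*n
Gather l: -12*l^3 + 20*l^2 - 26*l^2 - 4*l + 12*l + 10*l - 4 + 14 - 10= -12*l^3 - 6*l^2 + 18*l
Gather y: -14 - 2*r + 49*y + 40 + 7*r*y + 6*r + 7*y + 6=4*r + y*(7*r + 56) + 32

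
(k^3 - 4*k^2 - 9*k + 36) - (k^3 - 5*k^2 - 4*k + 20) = k^2 - 5*k + 16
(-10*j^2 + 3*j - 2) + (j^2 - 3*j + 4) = 2 - 9*j^2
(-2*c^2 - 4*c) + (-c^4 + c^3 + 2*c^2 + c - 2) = -c^4 + c^3 - 3*c - 2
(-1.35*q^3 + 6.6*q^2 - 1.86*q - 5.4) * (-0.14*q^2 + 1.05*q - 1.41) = 0.189*q^5 - 2.3415*q^4 + 9.0939*q^3 - 10.503*q^2 - 3.0474*q + 7.614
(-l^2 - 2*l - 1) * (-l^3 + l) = l^5 + 2*l^4 - 2*l^2 - l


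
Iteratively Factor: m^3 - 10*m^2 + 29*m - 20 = (m - 4)*(m^2 - 6*m + 5) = (m - 4)*(m - 1)*(m - 5)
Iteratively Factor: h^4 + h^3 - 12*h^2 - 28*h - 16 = (h - 4)*(h^3 + 5*h^2 + 8*h + 4) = (h - 4)*(h + 1)*(h^2 + 4*h + 4) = (h - 4)*(h + 1)*(h + 2)*(h + 2)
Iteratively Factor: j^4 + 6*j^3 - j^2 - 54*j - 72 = (j + 2)*(j^3 + 4*j^2 - 9*j - 36) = (j + 2)*(j + 3)*(j^2 + j - 12) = (j - 3)*(j + 2)*(j + 3)*(j + 4)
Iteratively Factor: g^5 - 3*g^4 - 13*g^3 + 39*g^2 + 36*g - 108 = (g - 2)*(g^4 - g^3 - 15*g^2 + 9*g + 54) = (g - 2)*(g + 2)*(g^3 - 3*g^2 - 9*g + 27) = (g - 3)*(g - 2)*(g + 2)*(g^2 - 9) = (g - 3)^2*(g - 2)*(g + 2)*(g + 3)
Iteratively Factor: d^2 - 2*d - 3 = (d + 1)*(d - 3)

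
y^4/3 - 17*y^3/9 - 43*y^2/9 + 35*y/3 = y*(y/3 + 1)*(y - 7)*(y - 5/3)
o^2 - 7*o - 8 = (o - 8)*(o + 1)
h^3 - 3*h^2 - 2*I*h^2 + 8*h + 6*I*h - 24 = (h - 3)*(h - 4*I)*(h + 2*I)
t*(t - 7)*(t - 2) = t^3 - 9*t^2 + 14*t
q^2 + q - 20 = (q - 4)*(q + 5)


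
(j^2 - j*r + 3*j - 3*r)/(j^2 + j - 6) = (j - r)/(j - 2)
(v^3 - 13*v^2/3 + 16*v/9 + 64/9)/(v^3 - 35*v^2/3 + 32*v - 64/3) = (3*v^2 - 5*v - 8)/(3*(v^2 - 9*v + 8))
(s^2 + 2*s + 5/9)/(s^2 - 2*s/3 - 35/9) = (3*s + 1)/(3*s - 7)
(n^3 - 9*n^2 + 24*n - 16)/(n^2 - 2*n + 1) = (n^2 - 8*n + 16)/(n - 1)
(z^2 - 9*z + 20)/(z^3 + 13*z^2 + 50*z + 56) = (z^2 - 9*z + 20)/(z^3 + 13*z^2 + 50*z + 56)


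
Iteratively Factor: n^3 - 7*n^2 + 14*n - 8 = (n - 4)*(n^2 - 3*n + 2) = (n - 4)*(n - 1)*(n - 2)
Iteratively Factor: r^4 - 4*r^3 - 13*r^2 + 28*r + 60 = (r + 2)*(r^3 - 6*r^2 - r + 30) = (r - 3)*(r + 2)*(r^2 - 3*r - 10) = (r - 5)*(r - 3)*(r + 2)*(r + 2)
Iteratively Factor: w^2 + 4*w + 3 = (w + 3)*(w + 1)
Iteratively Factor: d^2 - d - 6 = (d + 2)*(d - 3)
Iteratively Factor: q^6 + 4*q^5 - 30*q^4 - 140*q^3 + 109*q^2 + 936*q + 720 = (q + 4)*(q^5 - 30*q^3 - 20*q^2 + 189*q + 180) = (q + 1)*(q + 4)*(q^4 - q^3 - 29*q^2 + 9*q + 180) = (q - 5)*(q + 1)*(q + 4)*(q^3 + 4*q^2 - 9*q - 36) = (q - 5)*(q - 3)*(q + 1)*(q + 4)*(q^2 + 7*q + 12) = (q - 5)*(q - 3)*(q + 1)*(q + 3)*(q + 4)*(q + 4)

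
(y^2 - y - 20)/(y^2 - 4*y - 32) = (y - 5)/(y - 8)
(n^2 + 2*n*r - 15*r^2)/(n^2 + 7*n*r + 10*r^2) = (n - 3*r)/(n + 2*r)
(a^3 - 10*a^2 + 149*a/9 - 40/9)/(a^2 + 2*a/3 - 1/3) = (3*a^2 - 29*a + 40)/(3*(a + 1))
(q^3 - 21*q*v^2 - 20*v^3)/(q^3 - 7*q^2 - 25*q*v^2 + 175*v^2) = (q^2 + 5*q*v + 4*v^2)/(q^2 + 5*q*v - 7*q - 35*v)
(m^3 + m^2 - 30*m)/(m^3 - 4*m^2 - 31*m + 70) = m*(m^2 + m - 30)/(m^3 - 4*m^2 - 31*m + 70)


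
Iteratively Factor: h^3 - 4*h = (h - 2)*(h^2 + 2*h) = h*(h - 2)*(h + 2)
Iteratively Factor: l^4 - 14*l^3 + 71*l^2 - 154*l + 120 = (l - 3)*(l^3 - 11*l^2 + 38*l - 40) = (l - 5)*(l - 3)*(l^2 - 6*l + 8) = (l - 5)*(l - 4)*(l - 3)*(l - 2)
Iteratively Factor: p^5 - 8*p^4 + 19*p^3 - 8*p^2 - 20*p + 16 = (p - 1)*(p^4 - 7*p^3 + 12*p^2 + 4*p - 16) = (p - 2)*(p - 1)*(p^3 - 5*p^2 + 2*p + 8) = (p - 2)*(p - 1)*(p + 1)*(p^2 - 6*p + 8) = (p - 2)^2*(p - 1)*(p + 1)*(p - 4)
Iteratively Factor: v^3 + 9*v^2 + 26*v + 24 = (v + 4)*(v^2 + 5*v + 6) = (v + 3)*(v + 4)*(v + 2)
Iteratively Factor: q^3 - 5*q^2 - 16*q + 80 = (q + 4)*(q^2 - 9*q + 20) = (q - 5)*(q + 4)*(q - 4)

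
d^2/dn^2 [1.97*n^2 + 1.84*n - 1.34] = 3.94000000000000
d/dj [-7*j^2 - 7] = -14*j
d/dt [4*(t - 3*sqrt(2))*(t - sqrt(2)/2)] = 8*t - 14*sqrt(2)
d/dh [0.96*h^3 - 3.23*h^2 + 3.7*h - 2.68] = 2.88*h^2 - 6.46*h + 3.7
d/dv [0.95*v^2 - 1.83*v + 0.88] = 1.9*v - 1.83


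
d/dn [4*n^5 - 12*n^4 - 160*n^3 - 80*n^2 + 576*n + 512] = 20*n^4 - 48*n^3 - 480*n^2 - 160*n + 576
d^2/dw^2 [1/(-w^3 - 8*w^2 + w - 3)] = 2*((3*w + 8)*(w^3 + 8*w^2 - w + 3) - (3*w^2 + 16*w - 1)^2)/(w^3 + 8*w^2 - w + 3)^3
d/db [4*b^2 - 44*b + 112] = 8*b - 44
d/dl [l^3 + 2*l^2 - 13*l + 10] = 3*l^2 + 4*l - 13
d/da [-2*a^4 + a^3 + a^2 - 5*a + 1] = -8*a^3 + 3*a^2 + 2*a - 5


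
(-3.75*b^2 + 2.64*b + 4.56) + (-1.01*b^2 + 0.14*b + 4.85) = -4.76*b^2 + 2.78*b + 9.41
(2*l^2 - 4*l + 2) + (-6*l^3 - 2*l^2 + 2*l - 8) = -6*l^3 - 2*l - 6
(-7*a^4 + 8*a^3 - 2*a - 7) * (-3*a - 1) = 21*a^5 - 17*a^4 - 8*a^3 + 6*a^2 + 23*a + 7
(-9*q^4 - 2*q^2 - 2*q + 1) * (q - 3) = -9*q^5 + 27*q^4 - 2*q^3 + 4*q^2 + 7*q - 3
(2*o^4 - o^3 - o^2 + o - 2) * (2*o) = 4*o^5 - 2*o^4 - 2*o^3 + 2*o^2 - 4*o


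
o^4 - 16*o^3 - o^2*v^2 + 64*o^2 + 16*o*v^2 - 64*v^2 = (o - 8)^2*(o - v)*(o + v)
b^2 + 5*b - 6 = (b - 1)*(b + 6)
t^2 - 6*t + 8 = (t - 4)*(t - 2)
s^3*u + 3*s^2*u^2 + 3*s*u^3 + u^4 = u*(s + u)^3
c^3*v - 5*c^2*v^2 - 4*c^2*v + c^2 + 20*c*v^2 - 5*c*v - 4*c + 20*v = (c - 4)*(c - 5*v)*(c*v + 1)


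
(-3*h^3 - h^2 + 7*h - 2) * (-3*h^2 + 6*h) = 9*h^5 - 15*h^4 - 27*h^3 + 48*h^2 - 12*h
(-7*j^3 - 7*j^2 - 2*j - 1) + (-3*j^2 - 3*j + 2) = -7*j^3 - 10*j^2 - 5*j + 1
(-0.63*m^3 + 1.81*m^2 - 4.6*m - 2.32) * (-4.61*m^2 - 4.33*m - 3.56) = 2.9043*m^5 - 5.6162*m^4 + 15.6115*m^3 + 24.1696*m^2 + 26.4216*m + 8.2592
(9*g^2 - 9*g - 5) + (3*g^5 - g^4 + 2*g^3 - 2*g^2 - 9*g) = 3*g^5 - g^4 + 2*g^3 + 7*g^2 - 18*g - 5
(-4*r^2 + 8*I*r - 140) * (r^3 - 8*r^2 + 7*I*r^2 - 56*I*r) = -4*r^5 + 32*r^4 - 20*I*r^4 - 196*r^3 + 160*I*r^3 + 1568*r^2 - 980*I*r^2 + 7840*I*r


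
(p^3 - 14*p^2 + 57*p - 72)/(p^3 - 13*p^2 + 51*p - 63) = (p - 8)/(p - 7)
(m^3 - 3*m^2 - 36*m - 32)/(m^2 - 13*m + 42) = (m^3 - 3*m^2 - 36*m - 32)/(m^2 - 13*m + 42)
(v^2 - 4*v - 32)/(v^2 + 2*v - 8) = (v - 8)/(v - 2)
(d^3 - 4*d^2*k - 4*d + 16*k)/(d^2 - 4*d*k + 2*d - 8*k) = d - 2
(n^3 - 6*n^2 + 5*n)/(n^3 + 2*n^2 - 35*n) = (n - 1)/(n + 7)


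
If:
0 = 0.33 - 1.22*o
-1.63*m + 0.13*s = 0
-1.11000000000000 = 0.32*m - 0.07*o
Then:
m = -3.41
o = 0.27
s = -42.75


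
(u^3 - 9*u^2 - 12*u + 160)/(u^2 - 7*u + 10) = (u^2 - 4*u - 32)/(u - 2)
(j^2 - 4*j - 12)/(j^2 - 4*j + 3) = (j^2 - 4*j - 12)/(j^2 - 4*j + 3)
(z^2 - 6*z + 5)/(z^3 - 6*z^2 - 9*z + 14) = (z - 5)/(z^2 - 5*z - 14)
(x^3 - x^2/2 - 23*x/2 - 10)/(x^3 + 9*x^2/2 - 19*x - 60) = (x + 1)/(x + 6)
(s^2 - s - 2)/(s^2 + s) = (s - 2)/s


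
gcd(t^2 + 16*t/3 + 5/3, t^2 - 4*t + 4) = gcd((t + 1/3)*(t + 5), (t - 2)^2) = 1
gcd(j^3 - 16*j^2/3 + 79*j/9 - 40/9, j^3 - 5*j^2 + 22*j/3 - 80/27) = j^2 - 13*j/3 + 40/9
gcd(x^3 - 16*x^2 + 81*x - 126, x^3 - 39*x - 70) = x - 7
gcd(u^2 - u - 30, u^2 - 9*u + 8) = 1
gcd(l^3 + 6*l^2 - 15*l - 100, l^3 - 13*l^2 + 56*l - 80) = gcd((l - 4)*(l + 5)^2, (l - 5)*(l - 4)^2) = l - 4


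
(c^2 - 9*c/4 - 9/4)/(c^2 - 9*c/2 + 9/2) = (4*c + 3)/(2*(2*c - 3))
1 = 1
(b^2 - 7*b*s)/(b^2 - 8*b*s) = (b - 7*s)/(b - 8*s)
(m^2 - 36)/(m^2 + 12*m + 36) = (m - 6)/(m + 6)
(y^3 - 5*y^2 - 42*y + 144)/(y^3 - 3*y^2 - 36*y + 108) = (y - 8)/(y - 6)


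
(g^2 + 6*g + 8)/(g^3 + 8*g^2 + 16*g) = (g + 2)/(g*(g + 4))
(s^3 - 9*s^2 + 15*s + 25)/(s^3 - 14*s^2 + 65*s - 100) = (s + 1)/(s - 4)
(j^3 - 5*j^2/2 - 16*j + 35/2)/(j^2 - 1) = (2*j^2 - 3*j - 35)/(2*(j + 1))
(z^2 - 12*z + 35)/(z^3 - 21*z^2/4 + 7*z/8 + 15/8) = 8*(z - 7)/(8*z^2 - 2*z - 3)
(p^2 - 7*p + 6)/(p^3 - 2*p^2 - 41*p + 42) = (p - 6)/(p^2 - p - 42)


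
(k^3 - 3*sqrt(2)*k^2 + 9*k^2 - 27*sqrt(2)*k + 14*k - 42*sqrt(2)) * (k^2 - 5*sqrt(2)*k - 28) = k^5 - 8*sqrt(2)*k^4 + 9*k^4 - 72*sqrt(2)*k^3 + 16*k^3 - 28*sqrt(2)*k^2 + 18*k^2 + 28*k + 756*sqrt(2)*k + 1176*sqrt(2)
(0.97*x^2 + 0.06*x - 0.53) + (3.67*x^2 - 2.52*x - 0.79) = 4.64*x^2 - 2.46*x - 1.32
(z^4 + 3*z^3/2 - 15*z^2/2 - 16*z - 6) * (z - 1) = z^5 + z^4/2 - 9*z^3 - 17*z^2/2 + 10*z + 6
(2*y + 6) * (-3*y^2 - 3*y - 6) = -6*y^3 - 24*y^2 - 30*y - 36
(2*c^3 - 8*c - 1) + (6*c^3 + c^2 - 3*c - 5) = 8*c^3 + c^2 - 11*c - 6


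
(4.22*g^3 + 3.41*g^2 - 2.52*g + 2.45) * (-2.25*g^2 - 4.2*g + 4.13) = -9.495*g^5 - 25.3965*g^4 + 8.7766*g^3 + 19.1548*g^2 - 20.6976*g + 10.1185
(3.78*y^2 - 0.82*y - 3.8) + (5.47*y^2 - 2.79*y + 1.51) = 9.25*y^2 - 3.61*y - 2.29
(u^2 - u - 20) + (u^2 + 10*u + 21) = 2*u^2 + 9*u + 1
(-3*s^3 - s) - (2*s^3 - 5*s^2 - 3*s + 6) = -5*s^3 + 5*s^2 + 2*s - 6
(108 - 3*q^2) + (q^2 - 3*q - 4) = -2*q^2 - 3*q + 104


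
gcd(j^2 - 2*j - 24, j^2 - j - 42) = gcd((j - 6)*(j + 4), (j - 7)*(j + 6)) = 1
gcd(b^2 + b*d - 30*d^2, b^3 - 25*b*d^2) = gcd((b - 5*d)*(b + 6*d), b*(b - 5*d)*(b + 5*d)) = b - 5*d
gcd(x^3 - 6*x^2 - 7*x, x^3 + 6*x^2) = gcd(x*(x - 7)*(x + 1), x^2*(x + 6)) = x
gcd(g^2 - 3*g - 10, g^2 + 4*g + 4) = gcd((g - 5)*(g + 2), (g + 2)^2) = g + 2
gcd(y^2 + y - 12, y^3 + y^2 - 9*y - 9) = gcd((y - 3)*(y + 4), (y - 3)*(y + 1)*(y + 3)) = y - 3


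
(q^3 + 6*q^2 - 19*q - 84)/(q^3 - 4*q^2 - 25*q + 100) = (q^2 + 10*q + 21)/(q^2 - 25)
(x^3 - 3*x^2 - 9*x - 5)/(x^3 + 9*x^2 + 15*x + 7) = (x - 5)/(x + 7)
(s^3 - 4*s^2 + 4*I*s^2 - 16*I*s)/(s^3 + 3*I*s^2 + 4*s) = (s - 4)/(s - I)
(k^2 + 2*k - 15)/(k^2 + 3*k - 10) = (k - 3)/(k - 2)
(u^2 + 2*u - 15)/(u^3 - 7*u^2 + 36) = (u + 5)/(u^2 - 4*u - 12)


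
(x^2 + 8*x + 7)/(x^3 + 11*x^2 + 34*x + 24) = (x + 7)/(x^2 + 10*x + 24)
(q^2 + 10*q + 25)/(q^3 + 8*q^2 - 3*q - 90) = (q + 5)/(q^2 + 3*q - 18)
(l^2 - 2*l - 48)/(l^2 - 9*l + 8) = (l + 6)/(l - 1)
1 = 1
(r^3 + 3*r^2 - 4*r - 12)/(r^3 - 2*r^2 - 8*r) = (r^2 + r - 6)/(r*(r - 4))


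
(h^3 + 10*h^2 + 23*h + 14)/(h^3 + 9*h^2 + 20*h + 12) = (h + 7)/(h + 6)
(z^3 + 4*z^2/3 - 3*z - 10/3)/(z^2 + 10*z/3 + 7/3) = (3*z^2 + z - 10)/(3*z + 7)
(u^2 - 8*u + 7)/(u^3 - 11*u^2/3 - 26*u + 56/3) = 3*(u - 1)/(3*u^2 + 10*u - 8)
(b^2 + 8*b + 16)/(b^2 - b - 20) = (b + 4)/(b - 5)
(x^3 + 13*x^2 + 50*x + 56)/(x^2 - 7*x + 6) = (x^3 + 13*x^2 + 50*x + 56)/(x^2 - 7*x + 6)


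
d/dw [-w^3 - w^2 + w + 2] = -3*w^2 - 2*w + 1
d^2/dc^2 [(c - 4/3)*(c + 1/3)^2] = 6*c - 4/3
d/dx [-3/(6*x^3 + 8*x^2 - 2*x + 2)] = 3*(9*x^2 + 8*x - 1)/(2*(3*x^3 + 4*x^2 - x + 1)^2)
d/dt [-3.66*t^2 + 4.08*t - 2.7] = 4.08 - 7.32*t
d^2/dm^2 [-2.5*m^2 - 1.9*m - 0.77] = -5.00000000000000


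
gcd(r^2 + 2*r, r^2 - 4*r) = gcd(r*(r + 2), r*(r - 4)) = r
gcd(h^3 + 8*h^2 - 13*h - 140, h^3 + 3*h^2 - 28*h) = h^2 + 3*h - 28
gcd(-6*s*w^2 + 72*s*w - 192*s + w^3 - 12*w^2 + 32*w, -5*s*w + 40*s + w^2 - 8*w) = w - 8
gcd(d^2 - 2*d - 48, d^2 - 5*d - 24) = d - 8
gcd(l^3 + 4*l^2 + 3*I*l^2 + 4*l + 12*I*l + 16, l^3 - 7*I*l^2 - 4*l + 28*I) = 1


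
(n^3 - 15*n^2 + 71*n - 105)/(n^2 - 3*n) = n - 12 + 35/n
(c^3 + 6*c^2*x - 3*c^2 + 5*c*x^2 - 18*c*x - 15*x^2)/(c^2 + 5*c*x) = c + x - 3 - 3*x/c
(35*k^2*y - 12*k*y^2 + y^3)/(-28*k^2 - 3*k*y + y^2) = y*(-5*k + y)/(4*k + y)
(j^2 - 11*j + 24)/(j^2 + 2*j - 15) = (j - 8)/(j + 5)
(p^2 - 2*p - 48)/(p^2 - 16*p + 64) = (p + 6)/(p - 8)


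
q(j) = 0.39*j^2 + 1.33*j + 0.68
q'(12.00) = 10.69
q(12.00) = 72.80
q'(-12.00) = -8.03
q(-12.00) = 40.88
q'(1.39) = 2.41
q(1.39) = 3.28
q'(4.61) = 4.93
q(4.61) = 15.10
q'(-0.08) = 1.27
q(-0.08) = 0.58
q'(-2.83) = -0.88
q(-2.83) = 0.04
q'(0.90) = 2.03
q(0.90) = 2.19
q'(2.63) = 3.38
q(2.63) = 6.88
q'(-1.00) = 0.55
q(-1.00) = -0.26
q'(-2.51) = -0.63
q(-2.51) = -0.20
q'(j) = 0.78*j + 1.33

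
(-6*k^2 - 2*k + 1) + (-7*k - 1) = -6*k^2 - 9*k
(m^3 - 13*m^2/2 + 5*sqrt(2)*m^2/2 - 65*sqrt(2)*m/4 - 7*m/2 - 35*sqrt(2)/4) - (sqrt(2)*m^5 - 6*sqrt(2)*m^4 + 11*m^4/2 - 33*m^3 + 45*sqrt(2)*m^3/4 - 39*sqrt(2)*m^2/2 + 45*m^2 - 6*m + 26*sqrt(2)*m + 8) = -sqrt(2)*m^5 - 11*m^4/2 + 6*sqrt(2)*m^4 - 45*sqrt(2)*m^3/4 + 34*m^3 - 103*m^2/2 + 22*sqrt(2)*m^2 - 169*sqrt(2)*m/4 + 5*m/2 - 35*sqrt(2)/4 - 8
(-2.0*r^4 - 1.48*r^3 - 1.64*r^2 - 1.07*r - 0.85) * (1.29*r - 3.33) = -2.58*r^5 + 4.7508*r^4 + 2.8128*r^3 + 4.0809*r^2 + 2.4666*r + 2.8305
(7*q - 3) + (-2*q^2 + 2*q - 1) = -2*q^2 + 9*q - 4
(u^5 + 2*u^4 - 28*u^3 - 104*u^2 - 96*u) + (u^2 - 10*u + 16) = u^5 + 2*u^4 - 28*u^3 - 103*u^2 - 106*u + 16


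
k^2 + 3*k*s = k*(k + 3*s)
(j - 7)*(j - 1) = j^2 - 8*j + 7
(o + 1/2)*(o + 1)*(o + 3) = o^3 + 9*o^2/2 + 5*o + 3/2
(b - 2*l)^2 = b^2 - 4*b*l + 4*l^2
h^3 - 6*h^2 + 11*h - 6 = (h - 3)*(h - 2)*(h - 1)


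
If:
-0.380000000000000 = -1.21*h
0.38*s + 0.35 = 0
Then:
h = 0.31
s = -0.92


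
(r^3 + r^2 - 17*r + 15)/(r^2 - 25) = (r^2 - 4*r + 3)/(r - 5)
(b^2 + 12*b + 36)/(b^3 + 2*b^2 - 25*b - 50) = (b^2 + 12*b + 36)/(b^3 + 2*b^2 - 25*b - 50)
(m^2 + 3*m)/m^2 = (m + 3)/m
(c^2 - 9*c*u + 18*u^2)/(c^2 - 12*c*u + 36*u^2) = (-c + 3*u)/(-c + 6*u)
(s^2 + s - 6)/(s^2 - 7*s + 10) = (s + 3)/(s - 5)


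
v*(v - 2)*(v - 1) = v^3 - 3*v^2 + 2*v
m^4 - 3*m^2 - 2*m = m*(m - 2)*(m + 1)^2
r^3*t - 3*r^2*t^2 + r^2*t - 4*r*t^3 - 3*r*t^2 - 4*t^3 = (r - 4*t)*(r + t)*(r*t + t)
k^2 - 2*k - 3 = (k - 3)*(k + 1)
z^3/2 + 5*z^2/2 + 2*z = z*(z/2 + 1/2)*(z + 4)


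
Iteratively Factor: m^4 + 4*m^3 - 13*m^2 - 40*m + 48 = (m + 4)*(m^3 - 13*m + 12) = (m - 1)*(m + 4)*(m^2 + m - 12) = (m - 3)*(m - 1)*(m + 4)*(m + 4)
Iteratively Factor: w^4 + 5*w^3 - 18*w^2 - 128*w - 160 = (w - 5)*(w^3 + 10*w^2 + 32*w + 32) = (w - 5)*(w + 2)*(w^2 + 8*w + 16) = (w - 5)*(w + 2)*(w + 4)*(w + 4)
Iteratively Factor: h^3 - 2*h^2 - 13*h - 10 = (h - 5)*(h^2 + 3*h + 2) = (h - 5)*(h + 2)*(h + 1)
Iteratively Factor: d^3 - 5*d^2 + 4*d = (d - 1)*(d^2 - 4*d) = d*(d - 1)*(d - 4)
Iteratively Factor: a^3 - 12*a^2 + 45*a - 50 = (a - 2)*(a^2 - 10*a + 25) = (a - 5)*(a - 2)*(a - 5)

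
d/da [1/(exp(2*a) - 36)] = -2*exp(2*a)/(exp(2*a) - 36)^2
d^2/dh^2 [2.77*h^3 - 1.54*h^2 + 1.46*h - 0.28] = 16.62*h - 3.08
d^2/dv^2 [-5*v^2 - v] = -10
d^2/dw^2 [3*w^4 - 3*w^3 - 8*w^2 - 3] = 36*w^2 - 18*w - 16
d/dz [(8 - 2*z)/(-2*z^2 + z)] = 4*(-z^2 + 8*z - 2)/(z^2*(4*z^2 - 4*z + 1))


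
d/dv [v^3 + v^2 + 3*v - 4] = 3*v^2 + 2*v + 3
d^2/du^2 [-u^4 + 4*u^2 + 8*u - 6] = 8 - 12*u^2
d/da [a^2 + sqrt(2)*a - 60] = 2*a + sqrt(2)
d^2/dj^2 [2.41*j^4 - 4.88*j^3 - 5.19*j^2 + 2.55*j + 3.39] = 28.92*j^2 - 29.28*j - 10.38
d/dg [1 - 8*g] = -8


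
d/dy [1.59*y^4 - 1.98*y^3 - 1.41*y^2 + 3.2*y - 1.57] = 6.36*y^3 - 5.94*y^2 - 2.82*y + 3.2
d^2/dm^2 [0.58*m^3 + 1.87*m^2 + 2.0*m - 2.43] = 3.48*m + 3.74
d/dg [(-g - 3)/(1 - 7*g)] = -22/(7*g - 1)^2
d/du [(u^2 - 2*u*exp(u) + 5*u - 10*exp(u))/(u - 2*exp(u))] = 1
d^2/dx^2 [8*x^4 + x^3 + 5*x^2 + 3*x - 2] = 96*x^2 + 6*x + 10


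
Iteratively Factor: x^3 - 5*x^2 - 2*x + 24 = (x - 4)*(x^2 - x - 6) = (x - 4)*(x + 2)*(x - 3)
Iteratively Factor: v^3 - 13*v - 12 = (v + 3)*(v^2 - 3*v - 4) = (v + 1)*(v + 3)*(v - 4)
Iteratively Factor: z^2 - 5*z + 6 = (z - 3)*(z - 2)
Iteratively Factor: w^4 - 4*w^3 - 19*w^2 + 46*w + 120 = (w + 2)*(w^3 - 6*w^2 - 7*w + 60) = (w + 2)*(w + 3)*(w^2 - 9*w + 20) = (w - 4)*(w + 2)*(w + 3)*(w - 5)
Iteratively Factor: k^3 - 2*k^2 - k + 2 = (k - 1)*(k^2 - k - 2) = (k - 1)*(k + 1)*(k - 2)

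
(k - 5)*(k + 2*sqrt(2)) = k^2 - 5*k + 2*sqrt(2)*k - 10*sqrt(2)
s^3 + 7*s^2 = s^2*(s + 7)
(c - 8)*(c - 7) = c^2 - 15*c + 56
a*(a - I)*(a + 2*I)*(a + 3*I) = a^4 + 4*I*a^3 - a^2 + 6*I*a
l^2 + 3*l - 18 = (l - 3)*(l + 6)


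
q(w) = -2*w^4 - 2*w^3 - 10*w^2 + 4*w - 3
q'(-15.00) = 25954.00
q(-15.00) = -96813.00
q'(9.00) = -6494.00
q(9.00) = -15357.00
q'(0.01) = 3.80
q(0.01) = -2.96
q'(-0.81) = 20.51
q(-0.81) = -12.60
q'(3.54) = -496.88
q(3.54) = -516.96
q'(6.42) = -2488.57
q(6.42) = -4316.29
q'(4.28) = -818.73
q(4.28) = -997.00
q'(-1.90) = 75.21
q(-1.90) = -59.05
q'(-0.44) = 12.32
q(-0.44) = -6.60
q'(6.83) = -2961.39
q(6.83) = -5431.63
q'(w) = -8*w^3 - 6*w^2 - 20*w + 4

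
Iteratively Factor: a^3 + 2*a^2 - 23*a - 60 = (a + 3)*(a^2 - a - 20) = (a - 5)*(a + 3)*(a + 4)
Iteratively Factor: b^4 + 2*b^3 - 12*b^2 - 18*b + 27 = (b + 3)*(b^3 - b^2 - 9*b + 9) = (b - 3)*(b + 3)*(b^2 + 2*b - 3) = (b - 3)*(b + 3)^2*(b - 1)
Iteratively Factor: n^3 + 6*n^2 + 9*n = (n + 3)*(n^2 + 3*n) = n*(n + 3)*(n + 3)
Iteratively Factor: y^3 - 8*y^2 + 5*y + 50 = (y + 2)*(y^2 - 10*y + 25) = (y - 5)*(y + 2)*(y - 5)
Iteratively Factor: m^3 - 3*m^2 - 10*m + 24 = (m - 4)*(m^2 + m - 6) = (m - 4)*(m - 2)*(m + 3)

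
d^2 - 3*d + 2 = (d - 2)*(d - 1)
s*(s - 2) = s^2 - 2*s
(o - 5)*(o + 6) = o^2 + o - 30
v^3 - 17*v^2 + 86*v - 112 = (v - 8)*(v - 7)*(v - 2)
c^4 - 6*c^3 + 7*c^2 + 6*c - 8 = (c - 4)*(c - 2)*(c - 1)*(c + 1)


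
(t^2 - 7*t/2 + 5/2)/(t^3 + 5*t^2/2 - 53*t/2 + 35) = (t - 1)/(t^2 + 5*t - 14)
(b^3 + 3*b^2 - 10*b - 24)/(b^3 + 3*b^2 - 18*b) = (b^2 + 6*b + 8)/(b*(b + 6))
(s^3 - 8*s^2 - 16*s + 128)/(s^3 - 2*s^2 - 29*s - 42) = (-s^3 + 8*s^2 + 16*s - 128)/(-s^3 + 2*s^2 + 29*s + 42)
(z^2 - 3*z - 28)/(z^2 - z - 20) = (z - 7)/(z - 5)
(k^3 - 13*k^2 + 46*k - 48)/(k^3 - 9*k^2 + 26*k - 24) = (k - 8)/(k - 4)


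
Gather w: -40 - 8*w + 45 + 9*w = w + 5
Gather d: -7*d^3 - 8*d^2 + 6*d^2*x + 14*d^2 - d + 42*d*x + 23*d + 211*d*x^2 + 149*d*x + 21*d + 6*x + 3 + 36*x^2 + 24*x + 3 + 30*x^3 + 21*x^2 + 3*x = -7*d^3 + d^2*(6*x + 6) + d*(211*x^2 + 191*x + 43) + 30*x^3 + 57*x^2 + 33*x + 6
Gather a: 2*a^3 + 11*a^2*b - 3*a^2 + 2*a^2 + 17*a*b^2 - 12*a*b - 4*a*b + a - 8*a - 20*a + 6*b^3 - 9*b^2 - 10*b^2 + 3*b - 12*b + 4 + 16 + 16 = 2*a^3 + a^2*(11*b - 1) + a*(17*b^2 - 16*b - 27) + 6*b^3 - 19*b^2 - 9*b + 36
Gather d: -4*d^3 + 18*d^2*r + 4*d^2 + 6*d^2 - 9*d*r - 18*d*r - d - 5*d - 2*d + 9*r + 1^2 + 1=-4*d^3 + d^2*(18*r + 10) + d*(-27*r - 8) + 9*r + 2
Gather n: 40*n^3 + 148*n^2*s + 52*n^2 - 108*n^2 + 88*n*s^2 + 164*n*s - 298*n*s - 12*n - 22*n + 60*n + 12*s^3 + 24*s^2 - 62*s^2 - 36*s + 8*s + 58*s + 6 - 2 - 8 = 40*n^3 + n^2*(148*s - 56) + n*(88*s^2 - 134*s + 26) + 12*s^3 - 38*s^2 + 30*s - 4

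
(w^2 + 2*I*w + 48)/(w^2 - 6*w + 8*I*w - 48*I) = (w - 6*I)/(w - 6)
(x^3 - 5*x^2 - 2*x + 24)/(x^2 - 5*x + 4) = (x^2 - x - 6)/(x - 1)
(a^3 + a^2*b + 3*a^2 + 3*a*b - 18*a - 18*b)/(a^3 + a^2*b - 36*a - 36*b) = (a - 3)/(a - 6)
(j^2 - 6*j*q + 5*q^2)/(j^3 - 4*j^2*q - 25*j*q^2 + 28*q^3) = (-j + 5*q)/(-j^2 + 3*j*q + 28*q^2)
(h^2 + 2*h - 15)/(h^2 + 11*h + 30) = (h - 3)/(h + 6)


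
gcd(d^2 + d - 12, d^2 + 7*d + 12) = d + 4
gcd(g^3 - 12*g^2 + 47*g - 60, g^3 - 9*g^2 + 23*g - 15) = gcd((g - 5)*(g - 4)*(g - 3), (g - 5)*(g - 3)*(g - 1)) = g^2 - 8*g + 15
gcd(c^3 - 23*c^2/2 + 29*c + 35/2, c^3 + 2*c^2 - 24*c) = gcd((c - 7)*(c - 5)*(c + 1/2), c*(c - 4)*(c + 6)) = 1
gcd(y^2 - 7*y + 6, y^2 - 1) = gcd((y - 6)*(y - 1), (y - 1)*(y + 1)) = y - 1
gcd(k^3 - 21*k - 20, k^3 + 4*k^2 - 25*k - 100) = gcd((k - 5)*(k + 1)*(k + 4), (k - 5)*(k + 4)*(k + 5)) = k^2 - k - 20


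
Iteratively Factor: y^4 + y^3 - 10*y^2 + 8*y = (y)*(y^3 + y^2 - 10*y + 8) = y*(y + 4)*(y^2 - 3*y + 2) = y*(y - 1)*(y + 4)*(y - 2)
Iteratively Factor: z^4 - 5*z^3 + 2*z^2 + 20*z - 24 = (z - 3)*(z^3 - 2*z^2 - 4*z + 8) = (z - 3)*(z + 2)*(z^2 - 4*z + 4) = (z - 3)*(z - 2)*(z + 2)*(z - 2)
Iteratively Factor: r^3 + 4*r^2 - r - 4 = (r - 1)*(r^2 + 5*r + 4) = (r - 1)*(r + 1)*(r + 4)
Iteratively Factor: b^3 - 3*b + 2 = (b + 2)*(b^2 - 2*b + 1) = (b - 1)*(b + 2)*(b - 1)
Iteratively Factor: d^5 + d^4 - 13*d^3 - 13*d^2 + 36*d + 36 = (d - 3)*(d^4 + 4*d^3 - d^2 - 16*d - 12) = (d - 3)*(d + 2)*(d^3 + 2*d^2 - 5*d - 6) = (d - 3)*(d + 2)*(d + 3)*(d^2 - d - 2) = (d - 3)*(d - 2)*(d + 2)*(d + 3)*(d + 1)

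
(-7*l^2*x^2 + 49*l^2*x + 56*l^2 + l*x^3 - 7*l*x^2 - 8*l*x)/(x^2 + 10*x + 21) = l*(-7*l*x^2 + 49*l*x + 56*l + x^3 - 7*x^2 - 8*x)/(x^2 + 10*x + 21)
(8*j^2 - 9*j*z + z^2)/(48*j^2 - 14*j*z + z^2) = (-j + z)/(-6*j + z)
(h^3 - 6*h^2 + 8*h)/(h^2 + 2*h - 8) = h*(h - 4)/(h + 4)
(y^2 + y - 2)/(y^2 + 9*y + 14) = (y - 1)/(y + 7)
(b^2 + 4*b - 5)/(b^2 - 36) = (b^2 + 4*b - 5)/(b^2 - 36)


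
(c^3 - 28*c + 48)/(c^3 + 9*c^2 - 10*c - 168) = (c - 2)/(c + 7)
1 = 1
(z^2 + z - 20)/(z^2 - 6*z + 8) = (z + 5)/(z - 2)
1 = 1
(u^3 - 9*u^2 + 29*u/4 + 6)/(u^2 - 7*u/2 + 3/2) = (4*u^3 - 36*u^2 + 29*u + 24)/(2*(2*u^2 - 7*u + 3))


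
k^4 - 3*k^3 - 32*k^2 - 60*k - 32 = (k - 8)*(k + 1)*(k + 2)^2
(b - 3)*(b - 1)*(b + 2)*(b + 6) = b^4 + 4*b^3 - 17*b^2 - 24*b + 36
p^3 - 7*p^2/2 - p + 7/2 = (p - 7/2)*(p - 1)*(p + 1)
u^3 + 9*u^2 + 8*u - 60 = (u - 2)*(u + 5)*(u + 6)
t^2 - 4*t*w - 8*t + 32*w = (t - 8)*(t - 4*w)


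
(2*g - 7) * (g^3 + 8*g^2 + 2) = 2*g^4 + 9*g^3 - 56*g^2 + 4*g - 14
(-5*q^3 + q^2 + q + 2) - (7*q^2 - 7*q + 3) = -5*q^3 - 6*q^2 + 8*q - 1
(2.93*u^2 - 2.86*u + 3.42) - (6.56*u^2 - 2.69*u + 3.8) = -3.63*u^2 - 0.17*u - 0.38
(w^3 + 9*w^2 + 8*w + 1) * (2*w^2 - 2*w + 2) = 2*w^5 + 16*w^4 + 4*w^2 + 14*w + 2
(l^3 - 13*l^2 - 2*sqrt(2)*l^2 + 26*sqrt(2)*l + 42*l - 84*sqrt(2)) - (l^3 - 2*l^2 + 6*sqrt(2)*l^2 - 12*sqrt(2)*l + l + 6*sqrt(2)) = -8*sqrt(2)*l^2 - 11*l^2 + 41*l + 38*sqrt(2)*l - 90*sqrt(2)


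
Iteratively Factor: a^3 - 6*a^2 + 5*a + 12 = (a - 3)*(a^2 - 3*a - 4) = (a - 4)*(a - 3)*(a + 1)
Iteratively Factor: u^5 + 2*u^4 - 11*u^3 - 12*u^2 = (u)*(u^4 + 2*u^3 - 11*u^2 - 12*u) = u^2*(u^3 + 2*u^2 - 11*u - 12) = u^2*(u + 4)*(u^2 - 2*u - 3) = u^2*(u + 1)*(u + 4)*(u - 3)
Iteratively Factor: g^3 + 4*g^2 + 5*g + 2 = (g + 1)*(g^2 + 3*g + 2) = (g + 1)*(g + 2)*(g + 1)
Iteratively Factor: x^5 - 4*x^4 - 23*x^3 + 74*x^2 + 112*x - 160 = (x - 4)*(x^4 - 23*x^2 - 18*x + 40) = (x - 5)*(x - 4)*(x^3 + 5*x^2 + 2*x - 8) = (x - 5)*(x - 4)*(x + 4)*(x^2 + x - 2) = (x - 5)*(x - 4)*(x - 1)*(x + 4)*(x + 2)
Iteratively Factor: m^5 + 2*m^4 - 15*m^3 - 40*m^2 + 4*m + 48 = (m - 4)*(m^4 + 6*m^3 + 9*m^2 - 4*m - 12) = (m - 4)*(m + 2)*(m^3 + 4*m^2 + m - 6) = (m - 4)*(m + 2)*(m + 3)*(m^2 + m - 2) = (m - 4)*(m - 1)*(m + 2)*(m + 3)*(m + 2)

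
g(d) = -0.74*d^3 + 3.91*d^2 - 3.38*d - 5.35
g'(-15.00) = -620.18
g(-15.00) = 3422.60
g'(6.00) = -36.38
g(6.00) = -44.71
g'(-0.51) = -7.95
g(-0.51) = -2.51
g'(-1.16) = -15.44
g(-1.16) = 4.99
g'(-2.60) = -38.72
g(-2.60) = 42.88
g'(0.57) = 0.36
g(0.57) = -6.14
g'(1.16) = 2.70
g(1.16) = -5.16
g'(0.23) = -1.70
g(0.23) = -5.93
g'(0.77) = 1.33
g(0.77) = -5.97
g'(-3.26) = -52.47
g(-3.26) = 72.86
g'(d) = -2.22*d^2 + 7.82*d - 3.38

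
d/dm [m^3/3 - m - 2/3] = m^2 - 1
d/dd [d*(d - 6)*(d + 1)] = 3*d^2 - 10*d - 6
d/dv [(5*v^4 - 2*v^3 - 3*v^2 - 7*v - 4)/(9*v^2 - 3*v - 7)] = (90*v^5 - 63*v^4 - 128*v^3 + 114*v^2 + 114*v + 37)/(81*v^4 - 54*v^3 - 117*v^2 + 42*v + 49)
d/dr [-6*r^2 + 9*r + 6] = 9 - 12*r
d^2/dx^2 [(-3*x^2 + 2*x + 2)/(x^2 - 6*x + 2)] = 16*(-2*x^3 + 3*x^2 - 6*x + 10)/(x^6 - 18*x^5 + 114*x^4 - 288*x^3 + 228*x^2 - 72*x + 8)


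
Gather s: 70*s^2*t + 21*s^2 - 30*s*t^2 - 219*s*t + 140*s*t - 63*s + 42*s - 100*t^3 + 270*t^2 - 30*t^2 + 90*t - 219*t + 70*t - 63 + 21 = s^2*(70*t + 21) + s*(-30*t^2 - 79*t - 21) - 100*t^3 + 240*t^2 - 59*t - 42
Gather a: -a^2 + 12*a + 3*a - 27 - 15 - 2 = -a^2 + 15*a - 44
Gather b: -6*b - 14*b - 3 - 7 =-20*b - 10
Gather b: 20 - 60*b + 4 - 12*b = 24 - 72*b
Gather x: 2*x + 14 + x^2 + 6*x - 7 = x^2 + 8*x + 7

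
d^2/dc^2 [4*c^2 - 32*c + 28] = 8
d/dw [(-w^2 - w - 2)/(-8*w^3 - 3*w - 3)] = ((2*w + 1)*(8*w^3 + 3*w + 3) - 3*(8*w^2 + 1)*(w^2 + w + 2))/(8*w^3 + 3*w + 3)^2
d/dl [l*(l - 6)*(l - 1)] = 3*l^2 - 14*l + 6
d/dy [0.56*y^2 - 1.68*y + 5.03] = 1.12*y - 1.68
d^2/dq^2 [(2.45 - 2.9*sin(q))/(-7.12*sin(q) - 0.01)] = 0.00277051189484928*(124.40776*sin(q)^2 - 0.17473*sin(q) - 248.81552)/(1.0*sin(q) + 0.00140449438202247)^3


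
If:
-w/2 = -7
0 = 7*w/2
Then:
No Solution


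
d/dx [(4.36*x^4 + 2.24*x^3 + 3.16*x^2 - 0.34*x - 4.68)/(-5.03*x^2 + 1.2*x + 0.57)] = (-43.8616*x^5 + 4.4288*x^4 + 15.3168*x^3 + 5.9122*x^2 - 43.4784*x + 5.4222)/(25.3009*x^4 - 12.072*x^3 - 4.2942*x^2 + 1.368*x + 0.3249)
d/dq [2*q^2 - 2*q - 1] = 4*q - 2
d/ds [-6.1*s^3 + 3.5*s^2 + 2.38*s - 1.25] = -18.3*s^2 + 7.0*s + 2.38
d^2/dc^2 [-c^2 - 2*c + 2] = -2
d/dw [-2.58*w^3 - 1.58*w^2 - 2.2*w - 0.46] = -7.74*w^2 - 3.16*w - 2.2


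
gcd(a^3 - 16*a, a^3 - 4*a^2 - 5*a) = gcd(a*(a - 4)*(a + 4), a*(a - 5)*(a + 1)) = a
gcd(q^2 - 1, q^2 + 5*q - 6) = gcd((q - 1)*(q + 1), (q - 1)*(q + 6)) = q - 1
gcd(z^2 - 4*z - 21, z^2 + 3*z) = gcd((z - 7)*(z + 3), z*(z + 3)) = z + 3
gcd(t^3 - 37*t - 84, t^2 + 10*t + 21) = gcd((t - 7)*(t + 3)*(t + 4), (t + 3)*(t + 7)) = t + 3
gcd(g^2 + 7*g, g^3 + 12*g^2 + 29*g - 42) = g + 7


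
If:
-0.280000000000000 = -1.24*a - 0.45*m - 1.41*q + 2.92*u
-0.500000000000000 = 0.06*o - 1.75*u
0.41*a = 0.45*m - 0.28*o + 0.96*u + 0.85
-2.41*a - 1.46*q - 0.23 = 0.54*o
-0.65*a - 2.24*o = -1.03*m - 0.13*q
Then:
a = -2.73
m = -5.88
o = -1.62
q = 4.96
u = 0.23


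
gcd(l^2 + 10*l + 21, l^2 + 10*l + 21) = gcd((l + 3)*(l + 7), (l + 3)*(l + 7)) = l^2 + 10*l + 21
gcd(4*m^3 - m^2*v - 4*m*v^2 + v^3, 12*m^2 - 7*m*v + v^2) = -4*m + v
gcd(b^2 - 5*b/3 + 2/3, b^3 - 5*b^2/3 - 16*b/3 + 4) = b - 2/3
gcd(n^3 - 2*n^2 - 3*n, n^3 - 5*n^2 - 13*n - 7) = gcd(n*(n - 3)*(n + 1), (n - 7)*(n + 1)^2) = n + 1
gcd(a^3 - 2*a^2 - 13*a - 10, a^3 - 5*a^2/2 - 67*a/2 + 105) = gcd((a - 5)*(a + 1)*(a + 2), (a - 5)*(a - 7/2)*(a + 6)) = a - 5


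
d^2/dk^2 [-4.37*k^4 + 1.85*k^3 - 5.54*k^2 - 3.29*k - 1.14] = -52.44*k^2 + 11.1*k - 11.08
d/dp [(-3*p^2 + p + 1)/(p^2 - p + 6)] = (2*p^2 - 38*p + 7)/(p^4 - 2*p^3 + 13*p^2 - 12*p + 36)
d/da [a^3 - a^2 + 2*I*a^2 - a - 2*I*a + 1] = 3*a^2 + a*(-2 + 4*I) - 1 - 2*I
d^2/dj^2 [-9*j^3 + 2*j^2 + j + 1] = 4 - 54*j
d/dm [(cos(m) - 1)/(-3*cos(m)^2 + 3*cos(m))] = -sin(m)/(3*cos(m)^2)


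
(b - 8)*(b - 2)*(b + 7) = b^3 - 3*b^2 - 54*b + 112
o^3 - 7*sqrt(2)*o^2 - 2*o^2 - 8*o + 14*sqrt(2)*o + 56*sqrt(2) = (o - 4)*(o + 2)*(o - 7*sqrt(2))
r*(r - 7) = r^2 - 7*r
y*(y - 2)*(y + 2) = y^3 - 4*y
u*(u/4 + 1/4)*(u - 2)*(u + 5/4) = u^4/4 + u^3/16 - 13*u^2/16 - 5*u/8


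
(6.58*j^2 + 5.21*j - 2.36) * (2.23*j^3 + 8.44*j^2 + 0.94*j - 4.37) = 14.6734*j^5 + 67.1535*j^4 + 44.8948*j^3 - 43.7756*j^2 - 24.9861*j + 10.3132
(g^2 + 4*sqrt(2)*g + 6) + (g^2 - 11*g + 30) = 2*g^2 - 11*g + 4*sqrt(2)*g + 36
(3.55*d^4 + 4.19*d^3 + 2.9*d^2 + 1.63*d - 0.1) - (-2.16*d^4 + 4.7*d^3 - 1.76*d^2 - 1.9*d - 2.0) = 5.71*d^4 - 0.51*d^3 + 4.66*d^2 + 3.53*d + 1.9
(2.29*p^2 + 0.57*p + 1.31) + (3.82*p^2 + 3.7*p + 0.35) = 6.11*p^2 + 4.27*p + 1.66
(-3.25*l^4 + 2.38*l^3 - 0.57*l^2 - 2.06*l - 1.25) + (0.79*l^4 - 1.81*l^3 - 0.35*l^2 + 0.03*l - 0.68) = -2.46*l^4 + 0.57*l^3 - 0.92*l^2 - 2.03*l - 1.93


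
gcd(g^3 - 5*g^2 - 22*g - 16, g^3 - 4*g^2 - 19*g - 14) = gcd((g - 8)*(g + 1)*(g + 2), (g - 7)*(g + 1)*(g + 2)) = g^2 + 3*g + 2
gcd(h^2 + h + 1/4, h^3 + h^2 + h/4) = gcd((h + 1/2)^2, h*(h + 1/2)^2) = h^2 + h + 1/4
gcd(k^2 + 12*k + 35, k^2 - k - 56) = k + 7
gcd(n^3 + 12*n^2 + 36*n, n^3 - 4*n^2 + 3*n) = n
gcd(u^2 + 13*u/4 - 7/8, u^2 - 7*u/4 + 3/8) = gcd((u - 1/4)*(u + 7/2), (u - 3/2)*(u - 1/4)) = u - 1/4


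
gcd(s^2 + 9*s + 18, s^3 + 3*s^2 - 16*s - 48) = s + 3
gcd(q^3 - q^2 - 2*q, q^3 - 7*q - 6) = q + 1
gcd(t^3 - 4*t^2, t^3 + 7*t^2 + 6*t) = t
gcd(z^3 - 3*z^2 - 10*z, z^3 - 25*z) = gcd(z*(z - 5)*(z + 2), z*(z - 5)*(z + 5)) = z^2 - 5*z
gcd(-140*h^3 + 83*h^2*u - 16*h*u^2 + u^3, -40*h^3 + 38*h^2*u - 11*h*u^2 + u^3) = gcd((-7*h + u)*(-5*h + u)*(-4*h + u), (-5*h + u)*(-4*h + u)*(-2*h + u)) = 20*h^2 - 9*h*u + u^2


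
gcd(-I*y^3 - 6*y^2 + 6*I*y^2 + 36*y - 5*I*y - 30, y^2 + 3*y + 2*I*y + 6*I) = 1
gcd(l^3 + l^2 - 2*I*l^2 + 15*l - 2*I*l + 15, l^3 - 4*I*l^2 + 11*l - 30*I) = l^2 - 2*I*l + 15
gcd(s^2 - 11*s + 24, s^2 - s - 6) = s - 3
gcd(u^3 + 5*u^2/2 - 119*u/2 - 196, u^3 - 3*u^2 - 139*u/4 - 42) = u^2 - 9*u/2 - 28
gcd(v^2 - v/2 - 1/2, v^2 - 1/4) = v + 1/2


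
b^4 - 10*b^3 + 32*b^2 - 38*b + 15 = (b - 5)*(b - 3)*(b - 1)^2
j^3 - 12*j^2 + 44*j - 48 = (j - 6)*(j - 4)*(j - 2)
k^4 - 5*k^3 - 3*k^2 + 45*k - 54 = (k - 3)^2*(k - 2)*(k + 3)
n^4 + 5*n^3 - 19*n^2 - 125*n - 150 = (n - 5)*(n + 2)*(n + 3)*(n + 5)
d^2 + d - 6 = (d - 2)*(d + 3)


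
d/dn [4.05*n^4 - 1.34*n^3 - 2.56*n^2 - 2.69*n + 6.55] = 16.2*n^3 - 4.02*n^2 - 5.12*n - 2.69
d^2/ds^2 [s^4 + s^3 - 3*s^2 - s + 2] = 12*s^2 + 6*s - 6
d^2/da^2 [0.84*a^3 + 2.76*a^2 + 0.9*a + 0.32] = 5.04*a + 5.52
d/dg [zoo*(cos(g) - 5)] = zoo*sin(g)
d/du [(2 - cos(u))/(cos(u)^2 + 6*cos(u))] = (-sin(u) + 12*sin(u)/cos(u)^2 + 4*tan(u))/(cos(u) + 6)^2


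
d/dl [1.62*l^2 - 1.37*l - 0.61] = 3.24*l - 1.37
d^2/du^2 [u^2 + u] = 2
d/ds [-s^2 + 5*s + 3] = 5 - 2*s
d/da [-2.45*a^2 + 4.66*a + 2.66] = 4.66 - 4.9*a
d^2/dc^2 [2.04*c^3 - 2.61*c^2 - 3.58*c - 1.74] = 12.24*c - 5.22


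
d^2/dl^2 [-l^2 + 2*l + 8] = -2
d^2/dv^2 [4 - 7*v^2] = -14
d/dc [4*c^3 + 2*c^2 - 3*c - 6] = 12*c^2 + 4*c - 3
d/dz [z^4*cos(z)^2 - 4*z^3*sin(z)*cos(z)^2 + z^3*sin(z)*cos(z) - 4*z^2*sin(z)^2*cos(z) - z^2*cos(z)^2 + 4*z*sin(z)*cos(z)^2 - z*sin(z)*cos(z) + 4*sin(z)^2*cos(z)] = -z^4*sin(2*z) - z^3*cos(z) + 3*z^3*cos(2*z) - 3*z^3*cos(3*z) + 2*z^3 - 2*z^2*sin(z) + 5*z^2*sin(2*z)/2 - 6*z^2*sin(3*z) - z*cos(z) - 2*z*cos(2*z) + 5*z*cos(3*z) - z - sin(2*z)/2 + 4*sin(3*z)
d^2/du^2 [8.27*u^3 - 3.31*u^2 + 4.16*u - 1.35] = 49.62*u - 6.62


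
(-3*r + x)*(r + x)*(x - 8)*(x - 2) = -3*r^2*x^2 + 30*r^2*x - 48*r^2 - 2*r*x^3 + 20*r*x^2 - 32*r*x + x^4 - 10*x^3 + 16*x^2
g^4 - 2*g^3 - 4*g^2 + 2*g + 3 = (g - 3)*(g - 1)*(g + 1)^2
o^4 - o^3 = o^3*(o - 1)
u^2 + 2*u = u*(u + 2)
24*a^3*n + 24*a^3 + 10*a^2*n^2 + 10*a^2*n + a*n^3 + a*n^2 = (4*a + n)*(6*a + n)*(a*n + a)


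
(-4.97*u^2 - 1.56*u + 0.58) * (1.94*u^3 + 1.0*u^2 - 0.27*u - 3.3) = -9.6418*u^5 - 7.9964*u^4 + 0.9071*u^3 + 17.4022*u^2 + 4.9914*u - 1.914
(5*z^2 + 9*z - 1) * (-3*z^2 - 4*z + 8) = -15*z^4 - 47*z^3 + 7*z^2 + 76*z - 8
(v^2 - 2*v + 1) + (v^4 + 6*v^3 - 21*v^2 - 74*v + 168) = v^4 + 6*v^3 - 20*v^2 - 76*v + 169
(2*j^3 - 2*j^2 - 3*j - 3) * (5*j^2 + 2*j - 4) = 10*j^5 - 6*j^4 - 27*j^3 - 13*j^2 + 6*j + 12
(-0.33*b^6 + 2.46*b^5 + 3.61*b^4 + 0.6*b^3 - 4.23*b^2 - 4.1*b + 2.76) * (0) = 0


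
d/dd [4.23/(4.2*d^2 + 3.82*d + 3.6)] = (-35.532*d - 16.1586)/(4.2*d^2 + 3.82*d + 3.6)^2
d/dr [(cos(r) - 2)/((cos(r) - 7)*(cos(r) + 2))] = (cos(r)^2 - 4*cos(r) + 24)*sin(r)/((cos(r) - 7)^2*(cos(r) + 2)^2)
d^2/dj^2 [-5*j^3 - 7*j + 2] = -30*j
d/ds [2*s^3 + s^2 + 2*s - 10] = 6*s^2 + 2*s + 2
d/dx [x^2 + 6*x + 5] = 2*x + 6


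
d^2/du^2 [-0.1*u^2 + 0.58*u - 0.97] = -0.200000000000000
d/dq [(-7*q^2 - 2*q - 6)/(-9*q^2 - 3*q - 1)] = (3*q^2 - 94*q - 16)/(81*q^4 + 54*q^3 + 27*q^2 + 6*q + 1)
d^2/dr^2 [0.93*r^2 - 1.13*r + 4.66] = 1.86000000000000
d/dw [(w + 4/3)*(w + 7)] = 2*w + 25/3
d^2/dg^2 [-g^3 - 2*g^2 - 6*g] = -6*g - 4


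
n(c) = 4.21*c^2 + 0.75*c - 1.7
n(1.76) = 12.66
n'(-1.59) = -12.64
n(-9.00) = 332.56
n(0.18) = -1.43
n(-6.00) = 145.36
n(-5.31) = 113.02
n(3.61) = 55.87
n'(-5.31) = -43.96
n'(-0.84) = -6.32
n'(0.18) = 2.27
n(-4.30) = 72.92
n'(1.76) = 15.57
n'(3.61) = 31.15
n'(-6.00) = -49.77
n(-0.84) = 0.64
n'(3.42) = 29.55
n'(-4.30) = -35.46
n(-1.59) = 7.75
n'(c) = 8.42*c + 0.75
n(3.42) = 50.11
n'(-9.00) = -75.03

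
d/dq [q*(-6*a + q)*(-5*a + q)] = 30*a^2 - 22*a*q + 3*q^2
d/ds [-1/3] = 0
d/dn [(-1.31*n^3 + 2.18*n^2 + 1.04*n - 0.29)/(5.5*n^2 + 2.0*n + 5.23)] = (-7.205*n^4 - 5.24*n^3 - 21.9139*n^2 + 25.9928*n + 6.0192)/(30.25*n^4 + 22.0*n^3 + 61.53*n^2 + 20.92*n + 27.3529)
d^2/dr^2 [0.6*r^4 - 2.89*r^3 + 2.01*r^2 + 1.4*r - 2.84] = 7.2*r^2 - 17.34*r + 4.02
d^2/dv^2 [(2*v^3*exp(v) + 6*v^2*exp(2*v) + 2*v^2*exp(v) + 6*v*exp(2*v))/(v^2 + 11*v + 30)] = 2*(v^7 + 12*v^6*exp(v) + 25*v^6 + 276*v^5*exp(v) + 269*v^5 + 2556*v^4*exp(v) + 1587*v^4 + 12072*v^3*exp(v) + 5382*v^3 + 30060*v^2*exp(v) + 10080*v^2 + 35820*v*exp(v) + 9000*v + 14220*exp(v) + 1800)*exp(v)/(v^6 + 33*v^5 + 453*v^4 + 3311*v^3 + 13590*v^2 + 29700*v + 27000)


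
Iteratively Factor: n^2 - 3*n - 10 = (n + 2)*(n - 5)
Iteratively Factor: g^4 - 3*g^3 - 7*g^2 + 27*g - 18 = (g - 1)*(g^3 - 2*g^2 - 9*g + 18) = (g - 2)*(g - 1)*(g^2 - 9) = (g - 3)*(g - 2)*(g - 1)*(g + 3)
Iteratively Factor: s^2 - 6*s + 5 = (s - 1)*(s - 5)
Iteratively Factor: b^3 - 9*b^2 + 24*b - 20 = (b - 2)*(b^2 - 7*b + 10) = (b - 2)^2*(b - 5)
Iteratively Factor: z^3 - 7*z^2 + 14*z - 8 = (z - 1)*(z^2 - 6*z + 8) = (z - 4)*(z - 1)*(z - 2)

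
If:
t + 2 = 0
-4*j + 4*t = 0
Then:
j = -2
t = -2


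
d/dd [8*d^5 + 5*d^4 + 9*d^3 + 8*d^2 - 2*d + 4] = 40*d^4 + 20*d^3 + 27*d^2 + 16*d - 2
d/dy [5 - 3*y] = -3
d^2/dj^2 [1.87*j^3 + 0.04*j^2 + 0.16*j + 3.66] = 11.22*j + 0.08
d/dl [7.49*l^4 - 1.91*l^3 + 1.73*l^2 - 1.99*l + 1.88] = 29.96*l^3 - 5.73*l^2 + 3.46*l - 1.99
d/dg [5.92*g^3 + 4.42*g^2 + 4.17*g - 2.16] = 17.76*g^2 + 8.84*g + 4.17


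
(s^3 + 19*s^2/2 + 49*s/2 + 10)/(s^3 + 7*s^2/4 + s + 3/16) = 8*(s^2 + 9*s + 20)/(8*s^2 + 10*s + 3)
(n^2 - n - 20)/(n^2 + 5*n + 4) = (n - 5)/(n + 1)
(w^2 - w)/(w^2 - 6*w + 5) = w/(w - 5)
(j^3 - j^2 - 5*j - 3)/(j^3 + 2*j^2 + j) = (j - 3)/j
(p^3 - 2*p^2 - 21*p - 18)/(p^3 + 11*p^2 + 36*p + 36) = (p^2 - 5*p - 6)/(p^2 + 8*p + 12)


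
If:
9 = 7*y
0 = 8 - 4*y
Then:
No Solution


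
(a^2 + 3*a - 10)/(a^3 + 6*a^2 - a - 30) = 1/(a + 3)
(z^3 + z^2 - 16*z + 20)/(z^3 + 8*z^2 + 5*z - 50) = (z - 2)/(z + 5)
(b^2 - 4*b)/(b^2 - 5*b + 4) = b/(b - 1)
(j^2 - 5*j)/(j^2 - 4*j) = (j - 5)/(j - 4)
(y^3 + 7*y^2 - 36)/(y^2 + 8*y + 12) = (y^2 + y - 6)/(y + 2)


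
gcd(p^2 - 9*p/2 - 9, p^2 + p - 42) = p - 6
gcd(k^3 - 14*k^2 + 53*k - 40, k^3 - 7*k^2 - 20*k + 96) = k - 8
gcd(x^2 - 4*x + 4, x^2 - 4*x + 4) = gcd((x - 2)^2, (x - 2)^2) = x^2 - 4*x + 4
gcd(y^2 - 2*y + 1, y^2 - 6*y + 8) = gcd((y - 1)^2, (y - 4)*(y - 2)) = 1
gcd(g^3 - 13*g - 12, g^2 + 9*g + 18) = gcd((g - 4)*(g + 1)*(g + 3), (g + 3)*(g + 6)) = g + 3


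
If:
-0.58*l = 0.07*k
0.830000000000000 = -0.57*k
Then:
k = -1.46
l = 0.18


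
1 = 1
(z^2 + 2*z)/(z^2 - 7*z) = (z + 2)/(z - 7)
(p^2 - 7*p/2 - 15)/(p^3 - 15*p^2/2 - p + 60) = 1/(p - 4)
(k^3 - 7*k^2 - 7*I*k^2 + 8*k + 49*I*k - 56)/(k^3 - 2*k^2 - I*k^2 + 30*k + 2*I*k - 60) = (k^3 - 7*k^2*(1 + I) + k*(8 + 49*I) - 56)/(k^3 - k^2*(2 + I) + 2*k*(15 + I) - 60)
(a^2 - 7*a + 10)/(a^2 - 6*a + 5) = (a - 2)/(a - 1)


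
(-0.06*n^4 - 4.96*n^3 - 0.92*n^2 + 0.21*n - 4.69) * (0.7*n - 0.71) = -0.042*n^5 - 3.4294*n^4 + 2.8776*n^3 + 0.8002*n^2 - 3.4321*n + 3.3299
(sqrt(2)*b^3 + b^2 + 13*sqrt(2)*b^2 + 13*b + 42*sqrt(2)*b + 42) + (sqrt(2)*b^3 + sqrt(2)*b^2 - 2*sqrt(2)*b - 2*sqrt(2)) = 2*sqrt(2)*b^3 + b^2 + 14*sqrt(2)*b^2 + 13*b + 40*sqrt(2)*b - 2*sqrt(2) + 42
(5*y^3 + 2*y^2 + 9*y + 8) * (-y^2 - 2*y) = -5*y^5 - 12*y^4 - 13*y^3 - 26*y^2 - 16*y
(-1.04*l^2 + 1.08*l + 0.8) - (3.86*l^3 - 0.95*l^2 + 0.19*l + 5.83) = -3.86*l^3 - 0.0900000000000001*l^2 + 0.89*l - 5.03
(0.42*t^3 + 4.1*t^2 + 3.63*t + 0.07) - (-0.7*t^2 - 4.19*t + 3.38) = 0.42*t^3 + 4.8*t^2 + 7.82*t - 3.31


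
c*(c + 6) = c^2 + 6*c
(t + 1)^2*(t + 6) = t^3 + 8*t^2 + 13*t + 6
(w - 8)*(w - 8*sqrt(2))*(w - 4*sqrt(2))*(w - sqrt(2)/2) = w^4 - 25*sqrt(2)*w^3/2 - 8*w^3 + 76*w^2 + 100*sqrt(2)*w^2 - 608*w - 32*sqrt(2)*w + 256*sqrt(2)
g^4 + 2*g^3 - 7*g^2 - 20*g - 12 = (g - 3)*(g + 1)*(g + 2)^2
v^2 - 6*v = v*(v - 6)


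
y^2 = y^2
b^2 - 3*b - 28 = (b - 7)*(b + 4)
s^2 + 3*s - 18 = (s - 3)*(s + 6)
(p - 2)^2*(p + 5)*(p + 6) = p^4 + 7*p^3 - 10*p^2 - 76*p + 120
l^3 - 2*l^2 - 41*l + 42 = (l - 7)*(l - 1)*(l + 6)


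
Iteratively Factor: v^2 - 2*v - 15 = (v + 3)*(v - 5)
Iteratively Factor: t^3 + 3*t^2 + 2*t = (t + 1)*(t^2 + 2*t) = t*(t + 1)*(t + 2)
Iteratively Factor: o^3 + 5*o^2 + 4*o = (o + 1)*(o^2 + 4*o) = (o + 1)*(o + 4)*(o)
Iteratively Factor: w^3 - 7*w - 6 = (w + 1)*(w^2 - w - 6) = (w - 3)*(w + 1)*(w + 2)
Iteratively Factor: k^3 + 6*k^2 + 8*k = (k + 4)*(k^2 + 2*k) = (k + 2)*(k + 4)*(k)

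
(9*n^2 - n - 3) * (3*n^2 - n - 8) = 27*n^4 - 12*n^3 - 80*n^2 + 11*n + 24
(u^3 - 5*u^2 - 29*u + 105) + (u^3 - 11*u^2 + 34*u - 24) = 2*u^3 - 16*u^2 + 5*u + 81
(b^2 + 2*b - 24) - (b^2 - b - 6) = 3*b - 18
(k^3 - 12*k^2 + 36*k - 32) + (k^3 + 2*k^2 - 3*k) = 2*k^3 - 10*k^2 + 33*k - 32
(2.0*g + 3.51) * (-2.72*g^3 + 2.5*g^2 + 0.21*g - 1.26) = -5.44*g^4 - 4.5472*g^3 + 9.195*g^2 - 1.7829*g - 4.4226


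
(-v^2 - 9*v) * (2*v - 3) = -2*v^3 - 15*v^2 + 27*v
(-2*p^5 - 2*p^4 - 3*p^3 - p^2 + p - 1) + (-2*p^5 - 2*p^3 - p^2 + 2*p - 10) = -4*p^5 - 2*p^4 - 5*p^3 - 2*p^2 + 3*p - 11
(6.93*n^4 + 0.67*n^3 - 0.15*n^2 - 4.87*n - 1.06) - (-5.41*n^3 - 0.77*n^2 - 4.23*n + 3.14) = 6.93*n^4 + 6.08*n^3 + 0.62*n^2 - 0.64*n - 4.2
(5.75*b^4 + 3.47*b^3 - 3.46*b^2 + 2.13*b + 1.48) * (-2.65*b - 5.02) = -15.2375*b^5 - 38.0605*b^4 - 8.2504*b^3 + 11.7247*b^2 - 14.6146*b - 7.4296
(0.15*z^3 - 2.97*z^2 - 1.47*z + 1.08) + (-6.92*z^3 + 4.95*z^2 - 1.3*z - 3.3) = -6.77*z^3 + 1.98*z^2 - 2.77*z - 2.22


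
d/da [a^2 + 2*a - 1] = 2*a + 2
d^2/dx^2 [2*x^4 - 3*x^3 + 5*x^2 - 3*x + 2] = 24*x^2 - 18*x + 10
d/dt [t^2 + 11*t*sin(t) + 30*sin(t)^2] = 11*t*cos(t) + 2*t + 11*sin(t) + 30*sin(2*t)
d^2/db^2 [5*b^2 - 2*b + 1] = 10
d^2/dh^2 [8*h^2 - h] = 16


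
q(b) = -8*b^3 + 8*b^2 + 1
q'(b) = -24*b^2 + 16*b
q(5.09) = -846.71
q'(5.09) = -540.35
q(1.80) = -19.74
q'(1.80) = -48.96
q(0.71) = 2.17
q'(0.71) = -0.74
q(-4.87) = 1114.75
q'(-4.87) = -647.13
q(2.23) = -47.93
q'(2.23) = -83.67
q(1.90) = -24.99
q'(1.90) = -56.24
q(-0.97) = 15.83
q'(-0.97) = -38.10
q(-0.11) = 1.11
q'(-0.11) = -2.05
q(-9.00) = 6481.00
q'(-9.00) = -2088.00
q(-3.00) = 289.00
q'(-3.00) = -264.00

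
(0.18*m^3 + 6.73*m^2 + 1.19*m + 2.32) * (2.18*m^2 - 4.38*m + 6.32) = 0.3924*m^5 + 13.883*m^4 - 25.7456*m^3 + 42.379*m^2 - 2.6408*m + 14.6624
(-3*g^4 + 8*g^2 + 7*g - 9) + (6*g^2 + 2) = -3*g^4 + 14*g^2 + 7*g - 7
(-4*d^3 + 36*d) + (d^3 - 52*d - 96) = -3*d^3 - 16*d - 96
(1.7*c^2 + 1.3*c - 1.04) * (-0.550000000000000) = -0.935*c^2 - 0.715*c + 0.572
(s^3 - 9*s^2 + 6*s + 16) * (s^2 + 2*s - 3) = s^5 - 7*s^4 - 15*s^3 + 55*s^2 + 14*s - 48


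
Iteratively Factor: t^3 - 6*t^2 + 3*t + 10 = (t + 1)*(t^2 - 7*t + 10) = (t - 2)*(t + 1)*(t - 5)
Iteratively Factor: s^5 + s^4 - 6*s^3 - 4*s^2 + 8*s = (s)*(s^4 + s^3 - 6*s^2 - 4*s + 8) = s*(s + 2)*(s^3 - s^2 - 4*s + 4) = s*(s + 2)^2*(s^2 - 3*s + 2) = s*(s - 1)*(s + 2)^2*(s - 2)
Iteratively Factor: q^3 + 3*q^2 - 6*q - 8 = (q + 4)*(q^2 - q - 2) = (q + 1)*(q + 4)*(q - 2)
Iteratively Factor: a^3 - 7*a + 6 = (a - 2)*(a^2 + 2*a - 3) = (a - 2)*(a - 1)*(a + 3)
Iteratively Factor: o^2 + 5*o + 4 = (o + 1)*(o + 4)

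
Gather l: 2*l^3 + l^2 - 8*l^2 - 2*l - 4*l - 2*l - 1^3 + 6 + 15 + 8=2*l^3 - 7*l^2 - 8*l + 28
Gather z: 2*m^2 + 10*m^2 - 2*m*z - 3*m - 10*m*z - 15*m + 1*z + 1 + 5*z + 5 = 12*m^2 - 18*m + z*(6 - 12*m) + 6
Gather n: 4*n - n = 3*n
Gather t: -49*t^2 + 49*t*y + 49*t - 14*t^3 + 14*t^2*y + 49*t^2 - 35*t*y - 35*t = -14*t^3 + 14*t^2*y + t*(14*y + 14)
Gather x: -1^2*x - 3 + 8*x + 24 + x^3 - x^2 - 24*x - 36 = x^3 - x^2 - 17*x - 15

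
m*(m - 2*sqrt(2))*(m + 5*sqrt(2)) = m^3 + 3*sqrt(2)*m^2 - 20*m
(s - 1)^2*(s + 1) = s^3 - s^2 - s + 1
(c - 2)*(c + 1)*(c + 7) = c^3 + 6*c^2 - 9*c - 14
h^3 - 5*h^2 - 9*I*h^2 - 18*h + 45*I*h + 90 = (h - 5)*(h - 6*I)*(h - 3*I)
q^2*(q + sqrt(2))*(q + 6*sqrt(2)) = q^4 + 7*sqrt(2)*q^3 + 12*q^2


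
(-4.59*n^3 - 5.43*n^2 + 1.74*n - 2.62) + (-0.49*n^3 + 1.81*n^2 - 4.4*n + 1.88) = -5.08*n^3 - 3.62*n^2 - 2.66*n - 0.74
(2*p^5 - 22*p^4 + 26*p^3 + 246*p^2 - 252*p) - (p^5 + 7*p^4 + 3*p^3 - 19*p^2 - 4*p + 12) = p^5 - 29*p^4 + 23*p^3 + 265*p^2 - 248*p - 12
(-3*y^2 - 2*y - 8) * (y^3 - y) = -3*y^5 - 2*y^4 - 5*y^3 + 2*y^2 + 8*y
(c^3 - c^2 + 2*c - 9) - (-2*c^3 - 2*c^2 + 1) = 3*c^3 + c^2 + 2*c - 10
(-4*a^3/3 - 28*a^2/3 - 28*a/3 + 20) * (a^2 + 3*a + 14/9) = -4*a^5/3 - 40*a^4/3 - 1064*a^3/27 - 608*a^2/27 + 1228*a/27 + 280/9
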